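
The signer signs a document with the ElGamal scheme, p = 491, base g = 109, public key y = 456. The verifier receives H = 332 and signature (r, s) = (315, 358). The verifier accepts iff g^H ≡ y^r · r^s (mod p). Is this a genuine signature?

genuine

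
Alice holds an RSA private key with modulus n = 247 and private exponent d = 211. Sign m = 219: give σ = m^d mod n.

m^2 ≡ 219^2 = 47961 ≡ 43
m^4 ≡ 43^2 = 1849 ≡ 120
m^8 ≡ 120^2 = 14400 ≡ 74
m^16 ≡ 74^2 = 5476 ≡ 42
m^32 ≡ 42^2 = 1764 ≡ 35
m^64 ≡ 35^2 = 1225 ≡ 237
m^128 ≡ 237^2 = 56169 ≡ 100
211 = 128 + 64 + 16 + 2 + 1, so m^211 ≡ 100·237·42·43·219 ≡ 184 (mod 247)

184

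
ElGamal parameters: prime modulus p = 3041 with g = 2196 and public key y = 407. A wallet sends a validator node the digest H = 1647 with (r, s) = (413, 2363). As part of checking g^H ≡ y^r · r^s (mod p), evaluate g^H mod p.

701

2196^2 = 4822416 ≡ 2431
2196^4 ≡ 2431^2 = 5909761 ≡ 1098
2196^8 ≡ 1098^2 = 1205604 ≡ 1368
2196^16 ≡ 1368^2 = 1871424 ≡ 1209
2196^32 ≡ 1209^2 = 1461681 ≡ 2001
2196^64 ≡ 2001^2 = 4004001 ≡ 2045
2196^128 ≡ 2045^2 = 4182025 ≡ 650
2196^256 ≡ 650^2 = 422500 ≡ 2842
2196^512 ≡ 2842^2 = 8076964 ≡ 68
2196^1024 ≡ 68^2 = 4624 ≡ 1583
1647 = 1024 + 512 + 64 + 32 + 8 + 4 + 2 + 1, so 2196^1647 ≡ 1583·68·2045·2001·1368·1098·2431·2196 ≡ 701 (mod 3041)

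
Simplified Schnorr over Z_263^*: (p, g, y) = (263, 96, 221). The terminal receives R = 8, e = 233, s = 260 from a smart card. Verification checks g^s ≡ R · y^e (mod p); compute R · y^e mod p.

24

221^233 mod 263 = 3
R · y^e ≡ 8·3 = 24 ≡ 24 (mod 263)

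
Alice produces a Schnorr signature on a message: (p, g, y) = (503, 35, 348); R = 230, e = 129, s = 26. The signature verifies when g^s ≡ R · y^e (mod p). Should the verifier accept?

g^s mod p:
Squares mod 503: 35^1≡35, 35^2≡219, 35^4≡176, 35^8≡293, 35^16≡339
26 = 16 + 8 + 2, so 35^26 ≡ 339·293·219 ≡ 378 (mod 503)
R · y^e mod p:
Squares mod 503: 348^1≡348, 348^2≡384, 348^4≡77, 348^8≡396, 348^16≡383, 348^32≡316, 348^64≡262, 348^128≡236
129 = 128 + 1, so 348^129 ≡ 236·348 ≡ 139 (mod 503)
230·139 = 31970 ≡ 281 (mod 503)
378 ≠ 281; the check fails.

reject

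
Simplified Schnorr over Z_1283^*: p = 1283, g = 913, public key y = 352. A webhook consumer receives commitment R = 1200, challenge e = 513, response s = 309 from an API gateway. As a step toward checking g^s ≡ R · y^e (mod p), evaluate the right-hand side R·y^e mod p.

451

352^2 = 123904 ≡ 736
352^4 ≡ 736^2 = 541696 ≡ 270
352^8 ≡ 270^2 = 72900 ≡ 1052
352^16 ≡ 1052^2 = 1106704 ≡ 758
352^32 ≡ 758^2 = 574564 ≡ 1063
352^64 ≡ 1063^2 = 1129969 ≡ 929
352^128 ≡ 929^2 = 863041 ≡ 865
352^256 ≡ 865^2 = 748225 ≡ 236
352^512 ≡ 236^2 = 55696 ≡ 527
513 = 512 + 1, so 352^513 ≡ 527·352 ≡ 752 (mod 1283)
R · y^e ≡ 1200·752 = 902400 ≡ 451 (mod 1283)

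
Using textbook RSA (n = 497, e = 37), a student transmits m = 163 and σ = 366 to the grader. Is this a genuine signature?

σ^37 mod 497 = 163
σ^37 mod 497 = 163 matches m.

genuine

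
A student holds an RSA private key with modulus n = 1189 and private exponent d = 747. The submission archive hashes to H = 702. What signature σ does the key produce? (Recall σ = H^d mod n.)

H^2 ≡ 702^2 = 492804 ≡ 558
H^4 ≡ 558^2 = 311364 ≡ 1035
H^8 ≡ 1035^2 = 1071225 ≡ 1125
H^16 ≡ 1125^2 = 1265625 ≡ 529
H^32 ≡ 529^2 = 279841 ≡ 426
H^64 ≡ 426^2 = 181476 ≡ 748
H^128 ≡ 748^2 = 559504 ≡ 674
H^256 ≡ 674^2 = 454276 ≡ 78
H^512 ≡ 78^2 = 6084 ≡ 139
747 = 512 + 128 + 64 + 32 + 8 + 2 + 1, so H^747 ≡ 139·674·748·426·1125·558·702 ≡ 758 (mod 1189)

758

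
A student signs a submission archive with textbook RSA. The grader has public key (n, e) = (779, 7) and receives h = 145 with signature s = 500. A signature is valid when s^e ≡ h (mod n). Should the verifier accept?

reject

s^2 ≡ 500^2 = 250000 ≡ 720
s^4 ≡ 720^2 = 518400 ≡ 365
7 = 4 + 2 + 1, so s^7 ≡ 365·720·500 ≡ 617 (mod 779)
The recovered value 617 does not match the digest 145.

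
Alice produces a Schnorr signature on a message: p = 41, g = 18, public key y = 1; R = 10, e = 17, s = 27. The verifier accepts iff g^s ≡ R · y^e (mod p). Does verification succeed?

g^s mod p:
18^2 = 324 ≡ 37
18^4 ≡ 37^2 = 1369 ≡ 16
18^8 ≡ 16^2 = 256 ≡ 10
18^16 ≡ 10^2 = 100 ≡ 18
27 = 16 + 8 + 2 + 1, so 18^27 ≡ 18·10·37·18 ≡ 37 (mod 41)
R · y^e mod p:
1^2 = 1
1^4 ≡ 1^2 = 1
1^8 ≡ 1^2 = 1
1^16 ≡ 1^2 = 1
17 = 16 + 1, so 1^17 ≡ 1·1 ≡ 1 (mod 41)
10·1 = 10 ≡ 10 (mod 41)
37 ≠ 10; the check fails.

fails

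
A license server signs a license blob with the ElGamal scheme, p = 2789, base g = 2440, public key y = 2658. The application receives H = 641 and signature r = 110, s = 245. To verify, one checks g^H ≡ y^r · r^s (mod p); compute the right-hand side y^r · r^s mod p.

2658^2 = 7064964 ≡ 427
2658^4 ≡ 427^2 = 182329 ≡ 1044
2658^8 ≡ 1044^2 = 1089936 ≡ 2226
2658^16 ≡ 2226^2 = 4955076 ≡ 1812
2658^32 ≡ 1812^2 = 3283344 ≡ 691
2658^64 ≡ 691^2 = 477481 ≡ 562
110 = 64 + 32 + 8 + 4 + 2, so 2658^110 ≡ 562·691·2226·1044·427 ≡ 2449 (mod 2789)
110^2 = 12100 ≡ 944
110^4 ≡ 944^2 = 891136 ≡ 1445
110^8 ≡ 1445^2 = 2088025 ≡ 1853
110^16 ≡ 1853^2 = 3433609 ≡ 350
110^32 ≡ 350^2 = 122500 ≡ 2573
110^64 ≡ 2573^2 = 6620329 ≡ 2032
110^128 ≡ 2032^2 = 4129024 ≡ 1304
245 = 128 + 64 + 32 + 16 + 4 + 1, so 110^245 ≡ 1304·2032·2573·350·1445·110 ≡ 2703 (mod 2789)
y^r · r^s ≡ 2449·2703 = 6619647 ≡ 1350 (mod 2789)

1350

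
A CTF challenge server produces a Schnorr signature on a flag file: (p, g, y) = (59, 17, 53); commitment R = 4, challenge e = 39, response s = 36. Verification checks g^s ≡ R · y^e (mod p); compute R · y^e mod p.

45

Squares mod 59: 53^1≡53, 53^2≡36, 53^4≡57, 53^8≡4, 53^16≡16, 53^32≡20
39 = 32 + 4 + 2 + 1, so 53^39 ≡ 20·57·36·53 ≡ 26 (mod 59)
R · y^e ≡ 4·26 = 104 ≡ 45 (mod 59)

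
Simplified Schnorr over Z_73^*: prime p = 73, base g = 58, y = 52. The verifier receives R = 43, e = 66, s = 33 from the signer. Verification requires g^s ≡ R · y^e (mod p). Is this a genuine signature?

g^s mod p:
58^2 = 3364 ≡ 6
58^4 ≡ 6^2 = 36
58^8 ≡ 36^2 = 1296 ≡ 55
58^16 ≡ 55^2 = 3025 ≡ 32
58^32 ≡ 32^2 = 1024 ≡ 2
33 = 32 + 1, so 58^33 ≡ 2·58 ≡ 43 (mod 73)
R · y^e mod p:
52^2 = 2704 ≡ 3
52^4 ≡ 3^2 = 9
52^8 ≡ 9^2 = 81 ≡ 8
52^16 ≡ 8^2 = 64
52^32 ≡ 64^2 = 4096 ≡ 8
52^64 ≡ 8^2 = 64
66 = 64 + 2, so 52^66 ≡ 64·3 ≡ 46 (mod 73)
43·46 = 1978 ≡ 7 (mod 73)
43 ≠ 7; the check fails.

forged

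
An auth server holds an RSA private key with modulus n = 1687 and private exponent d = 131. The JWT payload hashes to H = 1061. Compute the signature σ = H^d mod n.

1437

H^2 ≡ 1061^2 = 1125721 ≡ 492
H^4 ≡ 492^2 = 242064 ≡ 823
H^8 ≡ 823^2 = 677329 ≡ 842
H^16 ≡ 842^2 = 708964 ≡ 424
H^32 ≡ 424^2 = 179776 ≡ 954
H^64 ≡ 954^2 = 910116 ≡ 823
H^128 ≡ 823^2 = 677329 ≡ 842
131 = 128 + 2 + 1, so H^131 ≡ 842·492·1061 ≡ 1437 (mod 1687)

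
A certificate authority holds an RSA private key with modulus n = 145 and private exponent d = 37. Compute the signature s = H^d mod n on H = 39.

134

H^37 mod 145 = 134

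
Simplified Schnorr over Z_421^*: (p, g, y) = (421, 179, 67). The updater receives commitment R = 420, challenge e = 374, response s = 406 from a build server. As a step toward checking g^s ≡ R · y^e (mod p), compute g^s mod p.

44

179^2 = 32041 ≡ 45
179^4 ≡ 45^2 = 2025 ≡ 341
179^8 ≡ 341^2 = 116281 ≡ 85
179^16 ≡ 85^2 = 7225 ≡ 68
179^32 ≡ 68^2 = 4624 ≡ 414
179^64 ≡ 414^2 = 171396 ≡ 49
179^128 ≡ 49^2 = 2401 ≡ 296
179^256 ≡ 296^2 = 87616 ≡ 48
406 = 256 + 128 + 16 + 4 + 2, so 179^406 ≡ 48·296·68·341·45 ≡ 44 (mod 421)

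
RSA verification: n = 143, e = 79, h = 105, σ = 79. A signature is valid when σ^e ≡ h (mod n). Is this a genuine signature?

genuine

σ^79 mod 143 = 105
Since 105 equals the digest 105, verification succeeds.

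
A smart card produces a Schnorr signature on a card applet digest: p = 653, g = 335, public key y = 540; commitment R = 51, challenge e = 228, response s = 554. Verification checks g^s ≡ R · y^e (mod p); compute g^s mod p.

127

335^2 = 112225 ≡ 562
335^4 ≡ 562^2 = 315844 ≡ 445
335^8 ≡ 445^2 = 198025 ≡ 166
335^16 ≡ 166^2 = 27556 ≡ 130
335^32 ≡ 130^2 = 16900 ≡ 575
335^64 ≡ 575^2 = 330625 ≡ 207
335^128 ≡ 207^2 = 42849 ≡ 404
335^256 ≡ 404^2 = 163216 ≡ 619
335^512 ≡ 619^2 = 383161 ≡ 503
554 = 512 + 32 + 8 + 2, so 335^554 ≡ 503·575·166·562 ≡ 127 (mod 653)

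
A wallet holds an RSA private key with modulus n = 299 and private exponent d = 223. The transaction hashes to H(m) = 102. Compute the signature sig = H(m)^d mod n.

Squares mod 299: (H(m))^1≡102, (H(m))^2≡238, (H(m))^4≡133, (H(m))^8≡48, (H(m))^16≡211, (H(m))^32≡269, (H(m))^64≡3, (H(m))^128≡9
223 = 128 + 64 + 16 + 8 + 4 + 2 + 1, so (H(m))^223 ≡ 9·3·211·48·133·238·102 ≡ 80 (mod 299)

80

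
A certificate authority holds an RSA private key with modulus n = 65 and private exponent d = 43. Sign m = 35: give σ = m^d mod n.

35

m^2 ≡ 35^2 = 1225 ≡ 55
m^4 ≡ 55^2 = 3025 ≡ 35
m^8 ≡ 35^2 = 1225 ≡ 55
m^16 ≡ 55^2 = 3025 ≡ 35
m^32 ≡ 35^2 = 1225 ≡ 55
43 = 32 + 8 + 2 + 1, so m^43 ≡ 55·55·55·35 ≡ 35 (mod 65)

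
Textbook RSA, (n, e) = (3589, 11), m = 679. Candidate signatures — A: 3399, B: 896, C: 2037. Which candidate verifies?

Candidate A: Squares mod 3589: 3399^1≡3399, 3399^2≡210, 3399^4≡1032, 3399^8≡2680; 11 = 8 + 2 + 1, so 3399^11 ≡ 2680·210·3399 ≡ 2255 (mod 3589)
Candidate B: Squares mod 3589: 896^1≡896, 896^2≡2469, 896^4≡1839, 896^8≡1083; 11 = 8 + 2 + 1, so 896^11 ≡ 1083·2469·896 ≡ 1642 (mod 3589)
Candidate C: Squares mod 3589: 2037^1≡2037, 2037^2≡485, 2037^4≡1940, 2037^8≡2328; 11 = 8 + 2 + 1, so 2037^11 ≡ 2328·485·2037 ≡ 679 (mod 3589)
  → matches m = 679

C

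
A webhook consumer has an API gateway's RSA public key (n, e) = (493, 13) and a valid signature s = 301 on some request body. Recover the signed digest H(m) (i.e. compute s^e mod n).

Squares mod 493: s^1≡301, s^2≡382, s^4≡489, s^8≡16
13 = 8 + 4 + 1, so s^13 ≡ 16·489·301 ≡ 456 (mod 493)

456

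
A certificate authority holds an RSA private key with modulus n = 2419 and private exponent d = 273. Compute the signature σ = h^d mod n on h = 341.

h^2 ≡ 341^2 = 116281 ≡ 169
h^4 ≡ 169^2 = 28561 ≡ 1952
h^8 ≡ 1952^2 = 3810304 ≡ 379
h^16 ≡ 379^2 = 143641 ≡ 920
h^32 ≡ 920^2 = 846400 ≡ 2169
h^64 ≡ 2169^2 = 4704561 ≡ 2025
h^128 ≡ 2025^2 = 4100625 ≡ 420
h^256 ≡ 420^2 = 176400 ≡ 2232
273 = 256 + 16 + 1, so h^273 ≡ 2232·920·341 ≡ 2367 (mod 2419)

2367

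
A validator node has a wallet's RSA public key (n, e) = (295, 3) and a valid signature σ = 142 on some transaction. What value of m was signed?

σ^2 ≡ 142^2 = 20164 ≡ 104
3 = 2 + 1, so σ^3 ≡ 104·142 ≡ 18 (mod 295)

18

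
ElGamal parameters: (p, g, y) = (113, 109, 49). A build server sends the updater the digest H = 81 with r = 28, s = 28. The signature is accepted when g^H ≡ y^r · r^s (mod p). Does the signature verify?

Left side g^H mod p:
109^2 = 11881 ≡ 16
109^4 ≡ 16^2 = 256 ≡ 30
109^8 ≡ 30^2 = 900 ≡ 109
109^16 ≡ 109^2 = 11881 ≡ 16
109^32 ≡ 16^2 = 256 ≡ 30
109^64 ≡ 30^2 = 900 ≡ 109
81 = 64 + 16 + 1, so 109^81 ≡ 109·16·109 ≡ 30 (mod 113)
Right side y^r · r^s mod p:
49^2 = 2401 ≡ 28
49^4 ≡ 28^2 = 784 ≡ 106
49^8 ≡ 106^2 = 11236 ≡ 49
49^16 ≡ 49^2 = 2401 ≡ 28
28 = 16 + 8 + 4, so 49^28 ≡ 28·49·106 ≡ 1 (mod 113)
28^2 = 784 ≡ 106
28^4 ≡ 106^2 = 11236 ≡ 49
28^8 ≡ 49^2 = 2401 ≡ 28
28^16 ≡ 28^2 = 784 ≡ 106
28 = 16 + 8 + 4, so 28^28 ≡ 106·28·49 ≡ 1 (mod 113)
1·1 = 1 ≡ 1 (mod 113)
30 ≠ 1, so verification fails.

does not verify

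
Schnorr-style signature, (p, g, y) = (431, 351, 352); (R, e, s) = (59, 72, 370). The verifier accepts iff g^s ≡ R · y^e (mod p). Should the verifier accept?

accept

g^s mod p:
351^370 mod 431 = 216
R · y^e mod p:
352^72 mod 431 = 347
59·347 = 20473 ≡ 216 (mod 431)
216 ≡ 216 (mod 431); signature holds.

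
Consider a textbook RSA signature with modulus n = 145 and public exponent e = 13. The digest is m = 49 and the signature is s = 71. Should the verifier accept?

reject

s^2 ≡ 71^2 = 5041 ≡ 111
s^4 ≡ 111^2 = 12321 ≡ 141
s^8 ≡ 141^2 = 19881 ≡ 16
13 = 8 + 4 + 1, so s^13 ≡ 16·141·71 ≡ 96 (mod 145)
s^13 mod 145 = 96, but m = 49.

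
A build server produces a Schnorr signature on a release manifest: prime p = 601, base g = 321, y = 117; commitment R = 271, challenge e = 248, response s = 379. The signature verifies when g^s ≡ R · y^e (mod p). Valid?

no

g^s mod p:
Squares mod 601: 321^1≡321, 321^2≡270, 321^4≡179, 321^8≡188, 321^16≡486, 321^32≡3, 321^64≡9, 321^128≡81, 321^256≡551
379 = 256 + 64 + 32 + 16 + 8 + 2 + 1, so 321^379 ≡ 551·9·3·486·188·270·321 ≡ 329 (mod 601)
R · y^e mod p:
Squares mod 601: 117^1≡117, 117^2≡467, 117^4≡527, 117^8≡67, 117^16≡282, 117^32≡192, 117^64≡203, 117^128≡341
248 = 128 + 64 + 32 + 16 + 8, so 117^248 ≡ 341·203·192·282·67 ≡ 94 (mod 601)
271·94 = 25474 ≡ 232 (mod 601)
329 ≠ 232; the check fails.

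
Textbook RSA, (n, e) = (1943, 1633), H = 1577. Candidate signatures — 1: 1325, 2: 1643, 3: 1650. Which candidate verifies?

2

Candidate 1: Squares mod 1943: 1325^1≡1325, 1325^2≡1096, 1325^4≡442, 1325^8≡1064, 1325^16≡1270, 1325^32≡210, 1325^64≡1354, 1325^128≡1067, 1325^256≡1834, 1325^512≡223, 1325^1024≡1154; 1633 = 1024 + 512 + 64 + 32 + 1, so 1325^1633 ≡ 1154·223·1354·210·1325 ≡ 1879 (mod 1943)
Candidate 2: Squares mod 1943: 1643^1≡1643, 1643^2≡622, 1643^4≡227, 1643^8≡1011, 1643^16≡103, 1643^32≡894, 1643^64≡663, 1643^128≡451, 1643^256≡1329, 1643^512≡54, 1643^1024≡973; 1633 = 1024 + 512 + 64 + 32 + 1, so 1643^1633 ≡ 973·54·663·894·1643 ≡ 1577 (mod 1943)
  → matches H = 1577
Candidate 3: Squares mod 1943: 1650^1≡1650, 1650^2≡357, 1650^4≡1154, 1650^8≡761, 1650^16≡107, 1650^32≡1734, 1650^64≡935, 1650^128≡1818, 1650^256≡81, 1650^512≡732, 1650^1024≡1499; 1633 = 1024 + 512 + 64 + 32 + 1, so 1650^1633 ≡ 1499·732·935·1734·1650 ≡ 965 (mod 1943)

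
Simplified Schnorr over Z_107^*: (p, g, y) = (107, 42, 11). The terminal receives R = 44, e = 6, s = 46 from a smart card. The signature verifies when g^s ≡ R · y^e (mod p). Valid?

yes

g^s mod p:
42^46 mod 107 = 40
R · y^e mod p:
11^6 mod 107 = 69
44·69 = 3036 ≡ 40 (mod 107)
40 ≡ 40 (mod 107); signature holds.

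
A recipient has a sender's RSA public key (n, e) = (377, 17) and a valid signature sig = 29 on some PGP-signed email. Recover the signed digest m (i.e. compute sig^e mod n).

87

sig^2 ≡ 29^2 = 841 ≡ 87
sig^4 ≡ 87^2 = 7569 ≡ 29
sig^8 ≡ 29^2 = 841 ≡ 87
sig^16 ≡ 87^2 = 7569 ≡ 29
17 = 16 + 1, so sig^17 ≡ 29·29 ≡ 87 (mod 377)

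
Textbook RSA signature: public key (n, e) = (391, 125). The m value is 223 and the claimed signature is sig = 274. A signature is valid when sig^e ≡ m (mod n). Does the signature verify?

sig^125 mod 391 = 168
The recovered value 168 does not match the digest 223.

does not verify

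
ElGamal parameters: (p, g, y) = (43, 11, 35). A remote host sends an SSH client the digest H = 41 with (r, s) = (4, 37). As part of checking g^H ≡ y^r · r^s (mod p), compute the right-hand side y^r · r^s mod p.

35^2 = 1225 ≡ 21
35^4 ≡ 21^2 = 441 ≡ 11
4^2 = 16
4^4 ≡ 16^2 = 256 ≡ 41
4^8 ≡ 41^2 = 1681 ≡ 4
4^16 ≡ 4^2 = 16
4^32 ≡ 16^2 = 256 ≡ 41
37 = 32 + 4 + 1, so 4^37 ≡ 41·41·4 ≡ 16 (mod 43)
y^r · r^s ≡ 11·16 = 176 ≡ 4 (mod 43)

4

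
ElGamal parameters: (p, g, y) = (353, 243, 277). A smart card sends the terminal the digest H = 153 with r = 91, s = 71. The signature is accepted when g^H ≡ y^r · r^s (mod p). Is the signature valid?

Left side g^H mod p:
Squares mod 353: 243^1≡243, 243^2≡98, 243^4≡73, 243^8≡34, 243^16≡97, 243^32≡231, 243^64≡58, 243^128≡187
153 = 128 + 16 + 8 + 1, so 243^153 ≡ 187·97·34·243 ≡ 33 (mod 353)
Right side y^r · r^s mod p:
Squares mod 353: 277^1≡277, 277^2≡128, 277^4≡146, 277^8≡136, 277^16≡140, 277^32≡185, 277^64≡337
91 = 64 + 16 + 8 + 2 + 1, so 277^91 ≡ 337·140·136·128·277 ≡ 197 (mod 353)
Squares mod 353: 91^1≡91, 91^2≡162, 91^4≡122, 91^8≡58, 91^16≡187, 91^32≡22, 91^64≡131
71 = 64 + 4 + 2 + 1, so 91^71 ≡ 131·122·162·91 ≡ 324 (mod 353)
197·324 = 63828 ≡ 288 (mod 353)
33 ≠ 288, so verification fails.

invalid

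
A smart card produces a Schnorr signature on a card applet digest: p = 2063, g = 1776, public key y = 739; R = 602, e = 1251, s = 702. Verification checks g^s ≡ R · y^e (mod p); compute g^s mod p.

597

1776^2 = 3154176 ≡ 1912
1776^4 ≡ 1912^2 = 3655744 ≡ 108
1776^8 ≡ 108^2 = 11664 ≡ 1349
1776^16 ≡ 1349^2 = 1819801 ≡ 235
1776^32 ≡ 235^2 = 55225 ≡ 1587
1776^64 ≡ 1587^2 = 2518569 ≡ 1709
1776^128 ≡ 1709^2 = 2920681 ≡ 1536
1776^256 ≡ 1536^2 = 2359296 ≡ 1287
1776^512 ≡ 1287^2 = 1656369 ≡ 1843
702 = 512 + 128 + 32 + 16 + 8 + 4 + 2, so 1776^702 ≡ 1843·1536·1587·235·1349·108·1912 ≡ 597 (mod 2063)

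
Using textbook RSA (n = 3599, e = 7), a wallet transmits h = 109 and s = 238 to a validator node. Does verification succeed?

s^2 ≡ 238^2 = 56644 ≡ 2659
s^4 ≡ 2659^2 = 7070281 ≡ 1845
7 = 4 + 2 + 1, so s^7 ≡ 1845·2659·238 ≡ 2311 (mod 3599)
The recovered value 2311 does not match the digest 109.

fails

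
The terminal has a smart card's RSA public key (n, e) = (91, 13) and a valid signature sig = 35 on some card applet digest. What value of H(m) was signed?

35

sig^2 ≡ 35^2 = 1225 ≡ 42
sig^4 ≡ 42^2 = 1764 ≡ 35
sig^8 ≡ 35^2 = 1225 ≡ 42
13 = 8 + 4 + 1, so sig^13 ≡ 42·35·35 ≡ 35 (mod 91)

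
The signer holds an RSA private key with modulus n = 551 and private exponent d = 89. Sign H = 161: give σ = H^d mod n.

226

H^2 ≡ 161^2 = 25921 ≡ 24
H^4 ≡ 24^2 = 576 ≡ 25
H^8 ≡ 25^2 = 625 ≡ 74
H^16 ≡ 74^2 = 5476 ≡ 517
H^32 ≡ 517^2 = 267289 ≡ 54
H^64 ≡ 54^2 = 2916 ≡ 161
89 = 64 + 16 + 8 + 1, so H^89 ≡ 161·517·74·161 ≡ 226 (mod 551)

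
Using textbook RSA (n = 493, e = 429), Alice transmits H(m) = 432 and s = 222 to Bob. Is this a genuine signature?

s^2 ≡ 222^2 = 49284 ≡ 477
s^4 ≡ 477^2 = 227529 ≡ 256
s^8 ≡ 256^2 = 65536 ≡ 460
s^16 ≡ 460^2 = 211600 ≡ 103
s^32 ≡ 103^2 = 10609 ≡ 256
s^64 ≡ 256^2 = 65536 ≡ 460
s^128 ≡ 460^2 = 211600 ≡ 103
s^256 ≡ 103^2 = 10609 ≡ 256
429 = 256 + 128 + 32 + 8 + 4 + 1, so s^429 ≡ 256·103·256·460·256·222 ≡ 69 (mod 493)
The recovered value 69 does not match the digest 432.

forged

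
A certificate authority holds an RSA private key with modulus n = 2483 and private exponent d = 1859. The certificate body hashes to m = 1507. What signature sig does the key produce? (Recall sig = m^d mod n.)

311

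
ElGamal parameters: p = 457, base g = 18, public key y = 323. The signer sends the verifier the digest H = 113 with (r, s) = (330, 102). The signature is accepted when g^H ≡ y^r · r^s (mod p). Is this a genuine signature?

Left side g^H mod p:
18^113 mod 457 = 330
Right side y^r · r^s mod p:
323^330 mod 457 = 1
330^102 mod 457 = 456
1·456 = 456 ≡ 456 (mod 457)
330 ≠ 456, so verification fails.

forged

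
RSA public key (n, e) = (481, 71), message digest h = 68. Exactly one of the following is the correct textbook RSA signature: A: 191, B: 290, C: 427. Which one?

A

Candidate A: Squares mod 481: 191^1≡191, 191^2≡406, 191^4≡334, 191^8≡445, 191^16≡334, 191^32≡445, 191^64≡334; 71 = 64 + 4 + 2 + 1, so 191^71 ≡ 334·334·406·191 ≡ 68 (mod 481)
  → matches h = 68
Candidate B: Squares mod 481: 290^1≡290, 290^2≡406, 290^4≡334, 290^8≡445, 290^16≡334, 290^32≡445, 290^64≡334; 71 = 64 + 4 + 2 + 1, so 290^71 ≡ 334·334·406·290 ≡ 413 (mod 481)
Candidate C: Squares mod 481: 427^1≡427, 427^2≡30, 427^4≡419, 427^8≡477, 427^16≡16, 427^32≡256, 427^64≡120; 71 = 64 + 4 + 2 + 1, so 427^71 ≡ 120·419·30·427 ≡ 383 (mod 481)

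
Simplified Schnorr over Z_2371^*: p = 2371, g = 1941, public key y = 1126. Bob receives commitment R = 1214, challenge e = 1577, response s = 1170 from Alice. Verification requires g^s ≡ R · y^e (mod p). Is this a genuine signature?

genuine

g^s mod p:
1941^1170 mod 2371 = 2318
R · y^e mod p:
1126^1577 mod 2371 = 1662
1214·1662 = 2017668 ≡ 2318 (mod 2371)
2318 ≡ 2318 (mod 2371); signature holds.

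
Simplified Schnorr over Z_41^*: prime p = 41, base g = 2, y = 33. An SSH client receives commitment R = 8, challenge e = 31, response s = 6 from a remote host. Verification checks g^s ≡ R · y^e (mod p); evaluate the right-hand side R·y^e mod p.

Squares mod 41: 33^1≡33, 33^2≡23, 33^4≡37, 33^8≡16, 33^16≡10
31 = 16 + 8 + 4 + 2 + 1, so 33^31 ≡ 10·16·37·23·33 ≡ 8 (mod 41)
R · y^e ≡ 8·8 = 64 ≡ 23 (mod 41)

23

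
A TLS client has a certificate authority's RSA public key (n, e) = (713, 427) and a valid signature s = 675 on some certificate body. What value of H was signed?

561

s^2 ≡ 675^2 = 455625 ≡ 18
s^4 ≡ 18^2 = 324
s^8 ≡ 324^2 = 104976 ≡ 165
s^16 ≡ 165^2 = 27225 ≡ 131
s^32 ≡ 131^2 = 17161 ≡ 49
s^64 ≡ 49^2 = 2401 ≡ 262
s^128 ≡ 262^2 = 68644 ≡ 196
s^256 ≡ 196^2 = 38416 ≡ 627
427 = 256 + 128 + 32 + 8 + 2 + 1, so s^427 ≡ 627·196·49·165·18·675 ≡ 561 (mod 713)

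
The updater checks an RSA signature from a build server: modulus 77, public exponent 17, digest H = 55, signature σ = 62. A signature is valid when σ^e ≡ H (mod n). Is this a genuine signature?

forged

σ^2 ≡ 62^2 = 3844 ≡ 71
σ^4 ≡ 71^2 = 5041 ≡ 36
σ^8 ≡ 36^2 = 1296 ≡ 64
σ^16 ≡ 64^2 = 4096 ≡ 15
17 = 16 + 1, so σ^17 ≡ 15·62 ≡ 6 (mod 77)
6 ≠ 55, so verification fails.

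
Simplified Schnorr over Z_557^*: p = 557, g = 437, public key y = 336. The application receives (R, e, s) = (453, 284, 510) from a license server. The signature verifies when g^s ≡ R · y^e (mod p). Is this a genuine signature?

genuine

g^s mod p:
437^2 = 190969 ≡ 475
437^4 ≡ 475^2 = 225625 ≡ 40
437^8 ≡ 40^2 = 1600 ≡ 486
437^16 ≡ 486^2 = 236196 ≡ 28
437^32 ≡ 28^2 = 784 ≡ 227
437^64 ≡ 227^2 = 51529 ≡ 285
437^128 ≡ 285^2 = 81225 ≡ 460
437^256 ≡ 460^2 = 211600 ≡ 497
510 = 256 + 128 + 64 + 32 + 16 + 8 + 4 + 2, so 437^510 ≡ 497·460·285·227·28·486·40·475 ≡ 418 (mod 557)
R · y^e mod p:
336^2 = 112896 ≡ 382
336^4 ≡ 382^2 = 145924 ≡ 547
336^8 ≡ 547^2 = 299209 ≡ 100
336^16 ≡ 100^2 = 10000 ≡ 531
336^32 ≡ 531^2 = 281961 ≡ 119
336^64 ≡ 119^2 = 14161 ≡ 236
336^128 ≡ 236^2 = 55696 ≡ 553
336^256 ≡ 553^2 = 305809 ≡ 16
284 = 256 + 16 + 8 + 4, so 336^284 ≡ 16·531·100·547 ≡ 478 (mod 557)
453·478 = 216534 ≡ 418 (mod 557)
418 ≡ 418 (mod 557); signature holds.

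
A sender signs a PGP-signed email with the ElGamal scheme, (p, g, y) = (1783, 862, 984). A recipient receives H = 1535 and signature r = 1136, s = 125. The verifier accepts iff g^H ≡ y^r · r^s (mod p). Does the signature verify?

verifies

Left side g^H mod p:
Squares mod 1783: 862^1≡862, 862^2≡1316, 862^4≡563, 862^8≡1378, 862^16≡1772, 862^32≡121, 862^64≡377, 862^128≡1272, 862^256≡803, 862^512≡1146, 862^1024≡1028
1535 = 1024 + 256 + 128 + 64 + 32 + 16 + 8 + 4 + 2 + 1, so 862^1535 ≡ 1028·803·1272·377·121·1772·1378·563·1316·862 ≡ 1648 (mod 1783)
Right side y^r · r^s mod p:
Squares mod 1783: 984^1≡984, 984^2≡87, 984^4≡437, 984^8≡188, 984^16≡1467, 984^32≡8, 984^64≡64, 984^128≡530, 984^256≡969, 984^512≡1103, 984^1024≡603
1136 = 1024 + 64 + 32 + 16, so 984^1136 ≡ 603·64·8·1467 ≡ 1618 (mod 1783)
Squares mod 1783: 1136^1≡1136, 1136^2≡1387, 1136^4≡1695, 1136^8≡612, 1136^16≡114, 1136^32≡515, 1136^64≡1341
125 = 64 + 32 + 16 + 8 + 4 + 1, so 1136^125 ≡ 1341·515·114·612·1695·1136 ≡ 325 (mod 1783)
1618·325 = 525850 ≡ 1648 (mod 1783)
1648 ≡ 1648 (mod 1783), so the signature is genuine.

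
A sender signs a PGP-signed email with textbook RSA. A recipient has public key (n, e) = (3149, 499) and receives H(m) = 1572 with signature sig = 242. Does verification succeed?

sig^2 ≡ 242^2 = 58564 ≡ 1882
sig^4 ≡ 1882^2 = 3541924 ≡ 2448
sig^8 ≡ 2448^2 = 5992704 ≡ 157
sig^16 ≡ 157^2 = 24649 ≡ 2606
sig^32 ≡ 2606^2 = 6791236 ≡ 1992
sig^64 ≡ 1992^2 = 3968064 ≡ 324
sig^128 ≡ 324^2 = 104976 ≡ 1059
sig^256 ≡ 1059^2 = 1121481 ≡ 437
499 = 256 + 128 + 64 + 32 + 16 + 2 + 1, so sig^499 ≡ 437·1059·324·1992·2606·1882·242 ≡ 1572 (mod 3149)
Since 1572 equals the digest 1572, verification succeeds.

passes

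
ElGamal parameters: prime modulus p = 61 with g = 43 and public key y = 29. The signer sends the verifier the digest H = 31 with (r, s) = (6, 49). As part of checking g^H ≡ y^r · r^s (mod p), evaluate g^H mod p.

43^2 = 1849 ≡ 19
43^4 ≡ 19^2 = 361 ≡ 56
43^8 ≡ 56^2 = 3136 ≡ 25
43^16 ≡ 25^2 = 625 ≡ 15
31 = 16 + 8 + 4 + 2 + 1, so 43^31 ≡ 15·25·56·19·43 ≡ 18 (mod 61)

18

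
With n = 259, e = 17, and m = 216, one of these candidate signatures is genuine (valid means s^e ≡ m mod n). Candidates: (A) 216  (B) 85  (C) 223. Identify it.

Candidate A: Squares mod 259: 216^1≡216, 216^2≡36, 216^4≡1, 216^8≡1, 216^16≡1; 17 = 16 + 1, so 216^17 ≡ 1·216 ≡ 216 (mod 259)
  → matches m = 216
Candidate B: Squares mod 259: 85^1≡85, 85^2≡232, 85^4≡211, 85^8≡232, 85^16≡211; 17 = 16 + 1, so 85^17 ≡ 211·85 ≡ 64 (mod 259)
Candidate C: Squares mod 259: 223^1≡223, 223^2≡1, 223^4≡1, 223^8≡1, 223^16≡1; 17 = 16 + 1, so 223^17 ≡ 1·223 ≡ 223 (mod 259)

A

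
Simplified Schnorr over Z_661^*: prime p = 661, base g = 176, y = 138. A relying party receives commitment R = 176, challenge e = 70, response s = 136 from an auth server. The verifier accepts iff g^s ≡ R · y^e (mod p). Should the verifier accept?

accept

g^s mod p:
176^2 = 30976 ≡ 570
176^4 ≡ 570^2 = 324900 ≡ 349
176^8 ≡ 349^2 = 121801 ≡ 177
176^16 ≡ 177^2 = 31329 ≡ 262
176^32 ≡ 262^2 = 68644 ≡ 561
176^64 ≡ 561^2 = 314721 ≡ 85
176^128 ≡ 85^2 = 7225 ≡ 615
136 = 128 + 8, so 176^136 ≡ 615·177 ≡ 451 (mod 661)
R · y^e mod p:
138^2 = 19044 ≡ 536
138^4 ≡ 536^2 = 287296 ≡ 422
138^8 ≡ 422^2 = 178084 ≡ 275
138^16 ≡ 275^2 = 75625 ≡ 271
138^32 ≡ 271^2 = 73441 ≡ 70
138^64 ≡ 70^2 = 4900 ≡ 273
70 = 64 + 4 + 2, so 138^70 ≡ 273·422·536 ≡ 457 (mod 661)
176·457 = 80432 ≡ 451 (mod 661)
451 ≡ 451 (mod 661); signature holds.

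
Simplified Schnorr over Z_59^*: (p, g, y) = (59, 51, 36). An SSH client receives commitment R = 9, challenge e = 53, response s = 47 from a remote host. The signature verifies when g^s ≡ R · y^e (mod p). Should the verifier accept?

accept

g^s mod p:
Squares mod 59: 51^1≡51, 51^2≡5, 51^4≡25, 51^8≡35, 51^16≡45, 51^32≡19
47 = 32 + 8 + 4 + 2 + 1, so 51^47 ≡ 19·35·25·5·51 ≡ 48 (mod 59)
R · y^e mod p:
Squares mod 59: 36^1≡36, 36^2≡57, 36^4≡4, 36^8≡16, 36^16≡20, 36^32≡46
53 = 32 + 16 + 4 + 1, so 36^53 ≡ 46·20·4·36 ≡ 25 (mod 59)
9·25 = 225 ≡ 48 (mod 59)
48 ≡ 48 (mod 59); signature holds.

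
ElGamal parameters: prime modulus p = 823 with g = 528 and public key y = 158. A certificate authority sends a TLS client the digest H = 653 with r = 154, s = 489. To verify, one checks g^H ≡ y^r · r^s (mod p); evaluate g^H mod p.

391

528^2 = 278784 ≡ 610
528^4 ≡ 610^2 = 372100 ≡ 104
528^8 ≡ 104^2 = 10816 ≡ 117
528^16 ≡ 117^2 = 13689 ≡ 521
528^32 ≡ 521^2 = 271441 ≡ 674
528^64 ≡ 674^2 = 454276 ≡ 803
528^128 ≡ 803^2 = 644809 ≡ 400
528^256 ≡ 400^2 = 160000 ≡ 338
528^512 ≡ 338^2 = 114244 ≡ 670
653 = 512 + 128 + 8 + 4 + 1, so 528^653 ≡ 670·400·117·104·528 ≡ 391 (mod 823)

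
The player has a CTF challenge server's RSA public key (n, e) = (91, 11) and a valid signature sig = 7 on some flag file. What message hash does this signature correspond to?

Squares mod 91: sig^1≡7, sig^2≡49, sig^4≡35, sig^8≡42
11 = 8 + 2 + 1, so sig^11 ≡ 42·49·7 ≡ 28 (mod 91)

28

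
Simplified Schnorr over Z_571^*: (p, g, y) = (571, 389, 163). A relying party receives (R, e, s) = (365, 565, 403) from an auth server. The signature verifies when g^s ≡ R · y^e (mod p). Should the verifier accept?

g^s mod p:
389^2 = 151321 ≡ 6
389^4 ≡ 6^2 = 36
389^8 ≡ 36^2 = 1296 ≡ 154
389^16 ≡ 154^2 = 23716 ≡ 305
389^32 ≡ 305^2 = 93025 ≡ 523
389^64 ≡ 523^2 = 273529 ≡ 20
389^128 ≡ 20^2 = 400
389^256 ≡ 400^2 = 160000 ≡ 120
403 = 256 + 128 + 16 + 2 + 1, so 389^403 ≡ 120·400·305·6·389 ≡ 269 (mod 571)
R · y^e mod p:
163^2 = 26569 ≡ 303
163^4 ≡ 303^2 = 91809 ≡ 449
163^8 ≡ 449^2 = 201601 ≡ 38
163^16 ≡ 38^2 = 1444 ≡ 302
163^32 ≡ 302^2 = 91204 ≡ 415
163^64 ≡ 415^2 = 172225 ≡ 354
163^128 ≡ 354^2 = 125316 ≡ 267
163^256 ≡ 267^2 = 71289 ≡ 485
163^512 ≡ 485^2 = 235225 ≡ 544
565 = 512 + 32 + 16 + 4 + 1, so 163^565 ≡ 544·415·302·449·163 ≡ 323 (mod 571)
365·323 = 117895 ≡ 269 (mod 571)
269 ≡ 269 (mod 571); signature holds.

accept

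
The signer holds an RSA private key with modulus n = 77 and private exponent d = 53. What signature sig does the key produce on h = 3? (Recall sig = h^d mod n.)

5

h^53 mod 77 = 5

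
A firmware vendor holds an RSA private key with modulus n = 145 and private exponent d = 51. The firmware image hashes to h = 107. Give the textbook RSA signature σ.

23

h^2 ≡ 107^2 = 11449 ≡ 139
h^4 ≡ 139^2 = 19321 ≡ 36
h^8 ≡ 36^2 = 1296 ≡ 136
h^16 ≡ 136^2 = 18496 ≡ 81
h^32 ≡ 81^2 = 6561 ≡ 36
51 = 32 + 16 + 2 + 1, so h^51 ≡ 36·81·139·107 ≡ 23 (mod 145)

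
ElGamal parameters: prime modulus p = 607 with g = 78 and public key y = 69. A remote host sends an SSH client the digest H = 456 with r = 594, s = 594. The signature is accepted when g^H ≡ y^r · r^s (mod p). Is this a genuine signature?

genuine

Left side g^H mod p:
Squares mod 607: 78^1≡78, 78^2≡14, 78^4≡196, 78^8≡175, 78^16≡275, 78^32≡357, 78^64≡586, 78^128≡441, 78^256≡241
456 = 256 + 128 + 64 + 8, so 78^456 ≡ 241·441·586·175 ≡ 580 (mod 607)
Right side y^r · r^s mod p:
Squares mod 607: 69^1≡69, 69^2≡512, 69^4≡527, 69^8≡330, 69^16≡247, 69^32≡309, 69^64≡182, 69^128≡346, 69^256≡137, 69^512≡559
594 = 512 + 64 + 16 + 2, so 69^594 ≡ 559·182·247·512 ≡ 270 (mod 607)
Squares mod 607: 594^1≡594, 594^2≡169, 594^4≡32, 594^8≡417, 594^16≡287, 594^32≡424, 594^64≡104, 594^128≡497, 594^256≡567, 594^512≡386
594 = 512 + 64 + 16 + 2, so 594^594 ≡ 386·104·287·169 ≡ 182 (mod 607)
270·182 = 49140 ≡ 580 (mod 607)
580 ≡ 580 (mod 607), so the signature is genuine.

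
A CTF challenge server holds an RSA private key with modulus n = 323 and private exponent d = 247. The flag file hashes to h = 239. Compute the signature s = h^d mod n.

239

h^2 ≡ 239^2 = 57121 ≡ 273
h^4 ≡ 273^2 = 74529 ≡ 239
h^8 ≡ 239^2 = 57121 ≡ 273
h^16 ≡ 273^2 = 74529 ≡ 239
h^32 ≡ 239^2 = 57121 ≡ 273
h^64 ≡ 273^2 = 74529 ≡ 239
h^128 ≡ 239^2 = 57121 ≡ 273
247 = 128 + 64 + 32 + 16 + 4 + 2 + 1, so h^247 ≡ 273·239·273·239·239·273·239 ≡ 239 (mod 323)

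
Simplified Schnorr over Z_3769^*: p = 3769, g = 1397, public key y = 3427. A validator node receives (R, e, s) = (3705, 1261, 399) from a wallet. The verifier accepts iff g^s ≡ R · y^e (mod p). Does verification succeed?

fails

g^s mod p:
1397^2 = 1951609 ≡ 3036
1397^4 ≡ 3036^2 = 9217296 ≡ 2091
1397^8 ≡ 2091^2 = 4372281 ≡ 241
1397^16 ≡ 241^2 = 58081 ≡ 1546
1397^32 ≡ 1546^2 = 2390116 ≡ 570
1397^64 ≡ 570^2 = 324900 ≡ 766
1397^128 ≡ 766^2 = 586756 ≡ 2561
1397^256 ≡ 2561^2 = 6558721 ≡ 661
399 = 256 + 128 + 8 + 4 + 2 + 1, so 1397^399 ≡ 661·2561·241·2091·3036·1397 ≡ 201 (mod 3769)
R · y^e mod p:
3427^2 = 11744329 ≡ 125
3427^4 ≡ 125^2 = 15625 ≡ 549
3427^8 ≡ 549^2 = 301401 ≡ 3650
3427^16 ≡ 3650^2 = 13322500 ≡ 2854
3427^32 ≡ 2854^2 = 8145316 ≡ 507
3427^64 ≡ 507^2 = 257049 ≡ 757
3427^128 ≡ 757^2 = 573049 ≡ 161
3427^256 ≡ 161^2 = 25921 ≡ 3307
3427^512 ≡ 3307^2 = 10936249 ≡ 2380
3427^1024 ≡ 2380^2 = 5664400 ≡ 3362
1261 = 1024 + 128 + 64 + 32 + 8 + 4 + 1, so 3427^1261 ≡ 3362·161·757·507·3650·549·3427 ≡ 692 (mod 3769)
3705·692 = 2563860 ≡ 940 (mod 3769)
201 ≠ 940; the check fails.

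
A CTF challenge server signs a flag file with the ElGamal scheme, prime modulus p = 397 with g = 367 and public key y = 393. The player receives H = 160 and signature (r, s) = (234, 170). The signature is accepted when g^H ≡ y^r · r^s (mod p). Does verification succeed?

passes

Left side g^H mod p:
367^2 = 134689 ≡ 106
367^4 ≡ 106^2 = 11236 ≡ 120
367^8 ≡ 120^2 = 14400 ≡ 108
367^16 ≡ 108^2 = 11664 ≡ 151
367^32 ≡ 151^2 = 22801 ≡ 172
367^64 ≡ 172^2 = 29584 ≡ 206
367^128 ≡ 206^2 = 42436 ≡ 354
160 = 128 + 32, so 367^160 ≡ 354·172 ≡ 147 (mod 397)
Right side y^r · r^s mod p:
393^2 = 154449 ≡ 16
393^4 ≡ 16^2 = 256
393^8 ≡ 256^2 = 65536 ≡ 31
393^16 ≡ 31^2 = 961 ≡ 167
393^32 ≡ 167^2 = 27889 ≡ 99
393^64 ≡ 99^2 = 9801 ≡ 273
393^128 ≡ 273^2 = 74529 ≡ 290
234 = 128 + 64 + 32 + 8 + 2, so 393^234 ≡ 290·273·99·31·16 ≡ 333 (mod 397)
234^2 = 54756 ≡ 367
234^4 ≡ 367^2 = 134689 ≡ 106
234^8 ≡ 106^2 = 11236 ≡ 120
234^16 ≡ 120^2 = 14400 ≡ 108
234^32 ≡ 108^2 = 11664 ≡ 151
234^64 ≡ 151^2 = 22801 ≡ 172
234^128 ≡ 172^2 = 29584 ≡ 206
170 = 128 + 32 + 8 + 2, so 234^170 ≡ 206·151·120·367 ≡ 190 (mod 397)
333·190 = 63270 ≡ 147 (mod 397)
147 ≡ 147 (mod 397), so the signature is genuine.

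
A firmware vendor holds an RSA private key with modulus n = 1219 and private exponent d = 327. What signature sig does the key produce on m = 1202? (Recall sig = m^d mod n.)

501

m^2 ≡ 1202^2 = 1444804 ≡ 289
m^4 ≡ 289^2 = 83521 ≡ 629
m^8 ≡ 629^2 = 395641 ≡ 685
m^16 ≡ 685^2 = 469225 ≡ 1129
m^32 ≡ 1129^2 = 1274641 ≡ 786
m^64 ≡ 786^2 = 617796 ≡ 982
m^128 ≡ 982^2 = 964324 ≡ 95
m^256 ≡ 95^2 = 9025 ≡ 492
327 = 256 + 64 + 4 + 2 + 1, so m^327 ≡ 492·982·629·289·1202 ≡ 501 (mod 1219)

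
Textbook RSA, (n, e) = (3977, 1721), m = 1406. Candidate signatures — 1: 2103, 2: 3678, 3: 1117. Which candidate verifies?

1

Candidate 1: Squares mod 3977: 2103^1≡2103, 2103^2≡185, 2103^4≡2409, 2103^8≡838, 2103^16≡2292, 2103^32≡3624, 2103^64≡1322, 2103^128≡1781, 2103^256≡2292, 2103^512≡3624, 2103^1024≡1322; 1721 = 1024 + 512 + 128 + 32 + 16 + 8 + 1, so 2103^1721 ≡ 1322·3624·1781·3624·2292·838·2103 ≡ 1406 (mod 3977)
  → matches m = 1406
Candidate 2: Squares mod 3977: 3678^1≡3678, 3678^2≡1907, 3678^4≡1671, 3678^8≡387, 3678^16≡2620, 3678^32≡98, 3678^64≡1650, 3678^128≡2232, 3678^256≡2620, 3678^512≡98, 3678^1024≡1650; 1721 = 1024 + 512 + 128 + 32 + 16 + 8 + 1, so 3678^1721 ≡ 1650·98·2232·98·2620·387·3678 ≡ 2530 (mod 3977)
Candidate 3: Squares mod 3977: 1117^1≡1117, 1117^2≡2888, 1117^4≡775, 1117^8≡98, 1117^16≡1650, 1117^32≡2232, 1117^64≡2620, 1117^128≡98, 1117^256≡1650, 1117^512≡2232, 1117^1024≡2620; 1721 = 1024 + 512 + 128 + 32 + 16 + 8 + 1, so 1117^1721 ≡ 2620·2232·98·2232·1650·98·1117 ≡ 1117 (mod 3977)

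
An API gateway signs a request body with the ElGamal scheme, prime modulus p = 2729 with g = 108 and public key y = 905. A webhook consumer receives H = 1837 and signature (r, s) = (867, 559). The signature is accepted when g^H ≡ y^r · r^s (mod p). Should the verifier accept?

accept

Left side g^H mod p:
Squares mod 2729: 108^1≡108, 108^2≡748, 108^4≡59, 108^8≡752, 108^16≡601, 108^32≡973, 108^64≡2495, 108^128≡176, 108^256≡957, 108^512≡1634, 108^1024≡994
1837 = 1024 + 512 + 256 + 32 + 8 + 4 + 1, so 108^1837 ≡ 994·1634·957·973·752·59·108 ≡ 365 (mod 2729)
Right side y^r · r^s mod p:
Squares mod 2729: 905^1≡905, 905^2≡325, 905^4≡1923, 905^8≡134, 905^16≡1582, 905^32≡231, 905^64≡1510, 905^128≡1385, 905^256≡2467, 905^512≡419
867 = 512 + 256 + 64 + 32 + 2 + 1, so 905^867 ≡ 419·2467·1510·231·325·905 ≡ 1393 (mod 2729)
Squares mod 2729: 867^1≡867, 867^2≡1214, 867^4≡136, 867^8≡2122, 867^16≡34, 867^32≡1156, 867^64≡1855, 867^128≡2485, 867^256≡2227, 867^512≡936
559 = 512 + 32 + 8 + 4 + 2 + 1, so 867^559 ≡ 936·1156·2122·136·1214·867 ≡ 1497 (mod 2729)
1393·1497 = 2085321 ≡ 365 (mod 2729)
365 ≡ 365 (mod 2729), so the signature is genuine.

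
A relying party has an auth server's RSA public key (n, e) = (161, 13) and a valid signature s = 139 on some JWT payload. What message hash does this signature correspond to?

139

s^2 ≡ 139^2 = 19321 ≡ 1
s^4 ≡ 1^2 = 1
s^8 ≡ 1^2 = 1
13 = 8 + 4 + 1, so s^13 ≡ 1·1·139 ≡ 139 (mod 161)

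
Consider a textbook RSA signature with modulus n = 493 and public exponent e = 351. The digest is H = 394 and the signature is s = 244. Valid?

yes

s^2 ≡ 244^2 = 59536 ≡ 376
s^4 ≡ 376^2 = 141376 ≡ 378
s^8 ≡ 378^2 = 142884 ≡ 407
s^16 ≡ 407^2 = 165649 ≡ 1
s^32 ≡ 1^2 = 1
s^64 ≡ 1^2 = 1
s^128 ≡ 1^2 = 1
s^256 ≡ 1^2 = 1
351 = 256 + 64 + 16 + 8 + 4 + 2 + 1, so s^351 ≡ 1·1·1·407·378·376·244 ≡ 394 (mod 493)
Since 394 equals the digest 394, verification succeeds.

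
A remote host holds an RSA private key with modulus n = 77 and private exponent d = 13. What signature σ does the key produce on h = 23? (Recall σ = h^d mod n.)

23

Squares mod 77: h^1≡23, h^2≡67, h^4≡23, h^8≡67
13 = 8 + 4 + 1, so h^13 ≡ 67·23·23 ≡ 23 (mod 77)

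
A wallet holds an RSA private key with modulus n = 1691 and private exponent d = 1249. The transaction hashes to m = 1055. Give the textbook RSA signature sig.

m^2 ≡ 1055^2 = 1113025 ≡ 347
m^4 ≡ 347^2 = 120409 ≡ 348
m^8 ≡ 348^2 = 121104 ≡ 1043
m^16 ≡ 1043^2 = 1087849 ≡ 536
m^32 ≡ 536^2 = 287296 ≡ 1517
m^64 ≡ 1517^2 = 2301289 ≡ 1529
m^128 ≡ 1529^2 = 2337841 ≡ 879
m^256 ≡ 879^2 = 772641 ≡ 1545
m^512 ≡ 1545^2 = 2387025 ≡ 1024
m^1024 ≡ 1024^2 = 1048576 ≡ 156
1249 = 1024 + 128 + 64 + 32 + 1, so m^1249 ≡ 156·879·1529·1517·1055 ≡ 775 (mod 1691)

775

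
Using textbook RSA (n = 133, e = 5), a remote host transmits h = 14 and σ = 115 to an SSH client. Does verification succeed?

fails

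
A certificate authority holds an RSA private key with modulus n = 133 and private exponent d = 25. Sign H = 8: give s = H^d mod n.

Squares mod 133: H^1≡8, H^2≡64, H^4≡106, H^8≡64, H^16≡106
25 = 16 + 8 + 1, so H^25 ≡ 106·64·8 ≡ 8 (mod 133)

8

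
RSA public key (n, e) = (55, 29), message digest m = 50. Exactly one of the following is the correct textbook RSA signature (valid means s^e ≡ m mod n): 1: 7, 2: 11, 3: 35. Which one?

Candidate 1: Squares mod 55: 7^1≡7, 7^2≡49, 7^4≡36, 7^8≡31, 7^16≡26; 29 = 16 + 8 + 4 + 1, so 7^29 ≡ 26·31·36·7 ≡ 52 (mod 55)
Candidate 2: Squares mod 55: 11^1≡11, 11^2≡11, 11^4≡11, 11^8≡11, 11^16≡11; 29 = 16 + 8 + 4 + 1, so 11^29 ≡ 11·11·11·11 ≡ 11 (mod 55)
Candidate 3: Squares mod 55: 35^1≡35, 35^2≡15, 35^4≡5, 35^8≡25, 35^16≡20; 29 = 16 + 8 + 4 + 1, so 35^29 ≡ 20·25·5·35 ≡ 50 (mod 55)
  → matches m = 50

3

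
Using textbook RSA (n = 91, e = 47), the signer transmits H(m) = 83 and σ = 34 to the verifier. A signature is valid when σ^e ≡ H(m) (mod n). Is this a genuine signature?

σ^2 ≡ 34^2 = 1156 ≡ 64
σ^4 ≡ 64^2 = 4096 ≡ 1
σ^8 ≡ 1^2 = 1
σ^16 ≡ 1^2 = 1
σ^32 ≡ 1^2 = 1
47 = 32 + 8 + 4 + 2 + 1, so σ^47 ≡ 1·1·1·64·34 ≡ 83 (mod 91)
σ^47 mod 91 = 83 matches H(m).

genuine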